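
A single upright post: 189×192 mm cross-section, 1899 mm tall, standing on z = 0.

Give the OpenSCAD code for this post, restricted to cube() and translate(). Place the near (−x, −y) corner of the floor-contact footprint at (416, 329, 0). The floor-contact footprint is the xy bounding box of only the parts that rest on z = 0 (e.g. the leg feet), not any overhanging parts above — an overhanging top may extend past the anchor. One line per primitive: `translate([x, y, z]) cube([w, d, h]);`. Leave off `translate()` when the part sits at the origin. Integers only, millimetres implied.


translate([416, 329, 0]) cube([189, 192, 1899]);


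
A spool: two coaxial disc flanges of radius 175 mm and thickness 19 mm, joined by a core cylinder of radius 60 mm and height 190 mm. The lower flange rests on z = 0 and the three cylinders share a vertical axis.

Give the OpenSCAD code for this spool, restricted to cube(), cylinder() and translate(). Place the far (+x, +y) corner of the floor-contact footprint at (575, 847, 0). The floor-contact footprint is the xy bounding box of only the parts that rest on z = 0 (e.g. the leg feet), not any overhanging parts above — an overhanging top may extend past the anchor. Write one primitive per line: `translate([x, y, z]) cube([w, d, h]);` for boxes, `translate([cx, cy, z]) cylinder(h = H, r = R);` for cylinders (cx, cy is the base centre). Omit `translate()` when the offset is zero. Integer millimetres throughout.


translate([400, 672, 0]) cylinder(h = 19, r = 175);
translate([400, 672, 19]) cylinder(h = 190, r = 60);
translate([400, 672, 209]) cylinder(h = 19, r = 175);


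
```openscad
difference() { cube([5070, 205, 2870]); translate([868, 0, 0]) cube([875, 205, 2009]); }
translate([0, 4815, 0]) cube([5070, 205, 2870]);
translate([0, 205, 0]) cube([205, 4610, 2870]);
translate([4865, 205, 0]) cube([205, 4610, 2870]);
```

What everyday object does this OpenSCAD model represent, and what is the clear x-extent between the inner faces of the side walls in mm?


A single room. The interior width is 4660 mm.

Four walls enclosing a rectangle with a door in the front wall — a room. Outside width 5070 minus two 205 mm walls gives 4660 mm.


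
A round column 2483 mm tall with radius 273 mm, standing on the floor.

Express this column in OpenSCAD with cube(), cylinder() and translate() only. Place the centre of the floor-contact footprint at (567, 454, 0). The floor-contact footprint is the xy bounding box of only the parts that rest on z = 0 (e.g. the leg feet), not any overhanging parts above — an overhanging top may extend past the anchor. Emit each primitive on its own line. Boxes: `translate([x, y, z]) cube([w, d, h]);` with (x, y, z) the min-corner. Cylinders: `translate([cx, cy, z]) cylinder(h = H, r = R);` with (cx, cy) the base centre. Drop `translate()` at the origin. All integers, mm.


translate([567, 454, 0]) cylinder(h = 2483, r = 273);


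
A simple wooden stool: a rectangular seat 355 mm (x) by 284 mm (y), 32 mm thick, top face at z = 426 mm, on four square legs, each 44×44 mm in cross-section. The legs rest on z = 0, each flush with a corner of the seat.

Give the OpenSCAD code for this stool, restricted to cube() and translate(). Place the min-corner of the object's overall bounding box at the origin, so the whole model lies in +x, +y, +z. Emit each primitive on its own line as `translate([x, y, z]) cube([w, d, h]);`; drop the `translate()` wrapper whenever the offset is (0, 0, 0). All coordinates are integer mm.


// leg_h = 426 - 32 = 394
translate([0, 0, 394]) cube([355, 284, 32]);
cube([44, 44, 394]);
translate([311, 0, 0]) cube([44, 44, 394]);
translate([0, 240, 0]) cube([44, 44, 394]);
translate([311, 240, 0]) cube([44, 44, 394]);


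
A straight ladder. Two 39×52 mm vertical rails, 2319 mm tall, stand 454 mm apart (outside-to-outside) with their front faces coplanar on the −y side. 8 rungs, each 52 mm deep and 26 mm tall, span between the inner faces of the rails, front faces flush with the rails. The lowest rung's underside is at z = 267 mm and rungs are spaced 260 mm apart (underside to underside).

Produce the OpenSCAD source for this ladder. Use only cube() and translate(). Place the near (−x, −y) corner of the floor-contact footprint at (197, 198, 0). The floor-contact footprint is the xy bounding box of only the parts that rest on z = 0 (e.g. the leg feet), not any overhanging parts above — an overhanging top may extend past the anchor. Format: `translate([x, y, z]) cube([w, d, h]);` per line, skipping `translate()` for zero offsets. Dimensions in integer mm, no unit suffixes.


translate([197, 198, 0]) cube([39, 52, 2319]);
translate([612, 198, 0]) cube([39, 52, 2319]);
translate([236, 198, 267]) cube([376, 52, 26]);
translate([236, 198, 527]) cube([376, 52, 26]);
translate([236, 198, 787]) cube([376, 52, 26]);
translate([236, 198, 1047]) cube([376, 52, 26]);
translate([236, 198, 1307]) cube([376, 52, 26]);
translate([236, 198, 1567]) cube([376, 52, 26]);
translate([236, 198, 1827]) cube([376, 52, 26]);
translate([236, 198, 2087]) cube([376, 52, 26]);


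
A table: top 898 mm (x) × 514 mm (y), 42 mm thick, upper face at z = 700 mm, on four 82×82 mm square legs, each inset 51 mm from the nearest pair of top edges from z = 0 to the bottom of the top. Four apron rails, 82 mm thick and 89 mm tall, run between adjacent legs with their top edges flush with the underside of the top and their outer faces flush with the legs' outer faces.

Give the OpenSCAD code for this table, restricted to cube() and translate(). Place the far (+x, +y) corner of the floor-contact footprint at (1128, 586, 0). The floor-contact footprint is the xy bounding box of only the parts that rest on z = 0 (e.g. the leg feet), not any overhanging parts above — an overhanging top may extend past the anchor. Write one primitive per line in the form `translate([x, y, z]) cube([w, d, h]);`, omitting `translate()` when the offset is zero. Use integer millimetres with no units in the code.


// leg_h = 700 - 42 = 658
// apron z = 658 - 89 = 569
translate([281, 123, 658]) cube([898, 514, 42]);
translate([332, 174, 0]) cube([82, 82, 658]);
translate([1046, 174, 0]) cube([82, 82, 658]);
translate([332, 504, 0]) cube([82, 82, 658]);
translate([1046, 504, 0]) cube([82, 82, 658]);
translate([414, 174, 569]) cube([632, 82, 89]);
translate([414, 504, 569]) cube([632, 82, 89]);
translate([332, 256, 569]) cube([82, 248, 89]);
translate([1046, 256, 569]) cube([82, 248, 89]);


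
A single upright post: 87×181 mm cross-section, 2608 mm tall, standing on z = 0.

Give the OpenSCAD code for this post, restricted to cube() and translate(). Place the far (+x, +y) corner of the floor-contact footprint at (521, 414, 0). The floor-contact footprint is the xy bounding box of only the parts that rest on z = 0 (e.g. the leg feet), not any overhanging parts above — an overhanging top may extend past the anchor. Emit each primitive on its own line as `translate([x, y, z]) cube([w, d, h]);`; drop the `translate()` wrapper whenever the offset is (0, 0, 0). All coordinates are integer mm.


translate([434, 233, 0]) cube([87, 181, 2608]);


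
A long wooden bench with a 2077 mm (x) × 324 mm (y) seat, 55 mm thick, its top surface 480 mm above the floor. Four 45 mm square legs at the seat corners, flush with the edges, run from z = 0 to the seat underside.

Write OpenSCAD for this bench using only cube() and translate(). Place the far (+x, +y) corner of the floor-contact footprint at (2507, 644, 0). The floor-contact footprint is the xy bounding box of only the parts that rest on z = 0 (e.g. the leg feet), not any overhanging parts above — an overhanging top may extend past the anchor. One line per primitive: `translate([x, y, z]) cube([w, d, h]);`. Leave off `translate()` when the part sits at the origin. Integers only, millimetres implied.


translate([430, 320, 425]) cube([2077, 324, 55]);
translate([430, 320, 0]) cube([45, 45, 425]);
translate([430, 599, 0]) cube([45, 45, 425]);
translate([2462, 320, 0]) cube([45, 45, 425]);
translate([2462, 599, 0]) cube([45, 45, 425]);


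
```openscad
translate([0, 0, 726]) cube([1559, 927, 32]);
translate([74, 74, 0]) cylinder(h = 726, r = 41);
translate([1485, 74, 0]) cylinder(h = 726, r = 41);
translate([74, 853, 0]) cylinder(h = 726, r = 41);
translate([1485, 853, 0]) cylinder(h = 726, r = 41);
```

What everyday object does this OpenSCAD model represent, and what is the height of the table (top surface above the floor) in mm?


A table. The table height is 758 mm.

A 1559×927×32 slab sits at z = 726 on four Ø82 mm round legs — a table. The top surface is at 726 + 32 = 758 mm.


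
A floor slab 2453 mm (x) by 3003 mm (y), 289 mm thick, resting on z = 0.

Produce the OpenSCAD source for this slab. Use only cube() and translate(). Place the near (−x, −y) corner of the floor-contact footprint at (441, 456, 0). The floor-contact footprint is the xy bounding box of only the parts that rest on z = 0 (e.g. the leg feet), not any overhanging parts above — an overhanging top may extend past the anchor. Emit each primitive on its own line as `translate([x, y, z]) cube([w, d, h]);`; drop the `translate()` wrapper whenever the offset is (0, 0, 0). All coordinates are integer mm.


translate([441, 456, 0]) cube([2453, 3003, 289]);


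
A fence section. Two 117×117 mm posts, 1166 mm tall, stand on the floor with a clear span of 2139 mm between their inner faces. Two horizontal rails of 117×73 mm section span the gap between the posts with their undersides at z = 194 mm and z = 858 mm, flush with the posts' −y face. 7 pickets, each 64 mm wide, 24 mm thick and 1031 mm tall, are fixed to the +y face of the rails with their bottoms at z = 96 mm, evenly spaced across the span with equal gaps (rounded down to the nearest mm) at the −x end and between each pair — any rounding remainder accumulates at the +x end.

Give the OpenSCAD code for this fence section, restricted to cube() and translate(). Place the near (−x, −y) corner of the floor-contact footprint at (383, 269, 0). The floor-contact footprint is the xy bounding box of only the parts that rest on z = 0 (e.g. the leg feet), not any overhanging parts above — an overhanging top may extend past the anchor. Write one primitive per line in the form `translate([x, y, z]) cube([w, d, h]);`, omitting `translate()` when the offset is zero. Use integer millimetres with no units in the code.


translate([383, 269, 0]) cube([117, 117, 1166]);
translate([2639, 269, 0]) cube([117, 117, 1166]);
translate([500, 269, 194]) cube([2139, 117, 73]);
translate([500, 269, 858]) cube([2139, 117, 73]);
translate([711, 386, 96]) cube([64, 24, 1031]);
translate([986, 386, 96]) cube([64, 24, 1031]);
translate([1261, 386, 96]) cube([64, 24, 1031]);
translate([1536, 386, 96]) cube([64, 24, 1031]);
translate([1811, 386, 96]) cube([64, 24, 1031]);
translate([2086, 386, 96]) cube([64, 24, 1031]);
translate([2361, 386, 96]) cube([64, 24, 1031]);


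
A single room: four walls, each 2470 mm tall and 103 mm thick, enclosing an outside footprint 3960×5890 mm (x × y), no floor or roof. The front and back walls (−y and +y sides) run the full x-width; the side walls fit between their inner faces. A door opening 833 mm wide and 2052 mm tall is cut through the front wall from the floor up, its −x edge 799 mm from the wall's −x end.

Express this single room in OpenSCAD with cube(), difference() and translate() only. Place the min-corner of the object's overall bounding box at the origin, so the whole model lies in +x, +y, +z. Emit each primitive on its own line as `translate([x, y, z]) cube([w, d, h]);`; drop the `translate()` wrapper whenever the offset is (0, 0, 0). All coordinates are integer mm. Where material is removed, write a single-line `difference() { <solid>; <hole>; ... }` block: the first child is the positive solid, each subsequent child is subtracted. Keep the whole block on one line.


difference() { cube([3960, 103, 2470]); translate([799, 0, 0]) cube([833, 103, 2052]); }
translate([0, 5787, 0]) cube([3960, 103, 2470]);
translate([0, 103, 0]) cube([103, 5684, 2470]);
translate([3857, 103, 0]) cube([103, 5684, 2470]);


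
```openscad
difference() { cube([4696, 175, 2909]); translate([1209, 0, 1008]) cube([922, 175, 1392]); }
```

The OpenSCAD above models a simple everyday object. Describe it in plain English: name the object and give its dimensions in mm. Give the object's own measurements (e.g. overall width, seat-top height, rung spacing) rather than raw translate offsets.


A wall 4696 mm long (x), 175 mm thick (y), 2909 mm tall, with a rectangular window opening cut through it. The opening is 922 mm wide and 1392 mm tall; its sill is at z = 1008 mm and its near (−x) edge is 1209 mm from the wall's −x end. The opening passes through the full wall thickness.


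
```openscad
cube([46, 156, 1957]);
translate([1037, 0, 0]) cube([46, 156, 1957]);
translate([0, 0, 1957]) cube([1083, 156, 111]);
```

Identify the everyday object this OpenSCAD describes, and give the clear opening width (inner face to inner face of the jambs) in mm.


A door frame. The clear opening width is 991 mm.

Two 1957 mm tall posts with a header on top — a door frame. The left jamb is 46 mm wide at x = 0; the right jamb starts at x = 1037. The clear opening is 1037 − 46 = 991 mm.


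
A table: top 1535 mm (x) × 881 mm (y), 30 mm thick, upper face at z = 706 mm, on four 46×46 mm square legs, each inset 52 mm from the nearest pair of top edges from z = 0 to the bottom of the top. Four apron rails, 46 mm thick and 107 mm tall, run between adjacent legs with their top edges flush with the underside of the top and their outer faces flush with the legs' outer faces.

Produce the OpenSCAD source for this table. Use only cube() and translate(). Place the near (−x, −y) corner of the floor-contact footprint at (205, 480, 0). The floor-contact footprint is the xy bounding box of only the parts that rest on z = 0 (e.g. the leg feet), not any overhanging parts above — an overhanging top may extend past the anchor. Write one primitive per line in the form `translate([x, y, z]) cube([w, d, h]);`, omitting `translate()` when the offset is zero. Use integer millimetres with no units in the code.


// leg_h = 706 - 30 = 676
// apron z = 676 - 107 = 569
translate([153, 428, 676]) cube([1535, 881, 30]);
translate([205, 480, 0]) cube([46, 46, 676]);
translate([1590, 480, 0]) cube([46, 46, 676]);
translate([205, 1211, 0]) cube([46, 46, 676]);
translate([1590, 1211, 0]) cube([46, 46, 676]);
translate([251, 480, 569]) cube([1339, 46, 107]);
translate([251, 1211, 569]) cube([1339, 46, 107]);
translate([205, 526, 569]) cube([46, 685, 107]);
translate([1590, 526, 569]) cube([46, 685, 107]);


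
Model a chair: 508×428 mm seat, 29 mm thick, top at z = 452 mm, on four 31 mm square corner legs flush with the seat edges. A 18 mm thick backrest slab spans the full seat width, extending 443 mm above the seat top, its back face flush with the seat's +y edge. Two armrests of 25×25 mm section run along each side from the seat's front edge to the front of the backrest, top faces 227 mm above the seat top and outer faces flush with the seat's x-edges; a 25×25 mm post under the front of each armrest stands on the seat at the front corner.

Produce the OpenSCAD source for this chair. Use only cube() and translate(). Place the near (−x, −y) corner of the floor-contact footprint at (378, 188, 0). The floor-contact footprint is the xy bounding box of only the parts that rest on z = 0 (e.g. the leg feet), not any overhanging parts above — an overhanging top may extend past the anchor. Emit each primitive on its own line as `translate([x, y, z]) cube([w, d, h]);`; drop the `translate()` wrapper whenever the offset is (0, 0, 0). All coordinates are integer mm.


translate([378, 188, 423]) cube([508, 428, 29]);
translate([378, 188, 0]) cube([31, 31, 423]);
translate([855, 188, 0]) cube([31, 31, 423]);
translate([378, 585, 0]) cube([31, 31, 423]);
translate([855, 585, 0]) cube([31, 31, 423]);
translate([378, 598, 452]) cube([508, 18, 443]);
translate([378, 188, 654]) cube([25, 410, 25]);
translate([861, 188, 654]) cube([25, 410, 25]);
translate([378, 188, 452]) cube([25, 25, 202]);
translate([861, 188, 452]) cube([25, 25, 202]);


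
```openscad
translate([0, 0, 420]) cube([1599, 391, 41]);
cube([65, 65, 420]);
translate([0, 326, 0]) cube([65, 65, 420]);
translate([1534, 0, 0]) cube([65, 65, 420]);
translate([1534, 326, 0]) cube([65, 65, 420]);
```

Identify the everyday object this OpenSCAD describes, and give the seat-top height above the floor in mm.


A bench. The seat-top height is 461 mm.

A long slab on four corner posts — a bench. The slab sits at z = 420 with thickness 41, so the top is 420 + 41 = 461 mm.


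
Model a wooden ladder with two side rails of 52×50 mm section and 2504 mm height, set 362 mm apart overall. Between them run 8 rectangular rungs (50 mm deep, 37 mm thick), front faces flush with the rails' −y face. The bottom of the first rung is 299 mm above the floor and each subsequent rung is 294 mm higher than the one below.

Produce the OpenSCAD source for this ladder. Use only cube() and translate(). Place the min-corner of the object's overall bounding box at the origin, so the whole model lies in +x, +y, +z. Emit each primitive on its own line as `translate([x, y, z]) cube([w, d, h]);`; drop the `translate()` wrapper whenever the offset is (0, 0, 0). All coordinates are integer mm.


cube([52, 50, 2504]);
translate([310, 0, 0]) cube([52, 50, 2504]);
translate([52, 0, 299]) cube([258, 50, 37]);
translate([52, 0, 593]) cube([258, 50, 37]);
translate([52, 0, 887]) cube([258, 50, 37]);
translate([52, 0, 1181]) cube([258, 50, 37]);
translate([52, 0, 1475]) cube([258, 50, 37]);
translate([52, 0, 1769]) cube([258, 50, 37]);
translate([52, 0, 2063]) cube([258, 50, 37]);
translate([52, 0, 2357]) cube([258, 50, 37]);


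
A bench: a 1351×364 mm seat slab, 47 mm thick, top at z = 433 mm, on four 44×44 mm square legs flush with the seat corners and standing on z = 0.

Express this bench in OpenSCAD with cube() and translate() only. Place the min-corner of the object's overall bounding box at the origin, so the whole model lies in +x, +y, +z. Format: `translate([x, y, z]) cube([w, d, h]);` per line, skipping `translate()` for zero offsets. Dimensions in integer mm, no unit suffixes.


// leg_h = 433 − 47 = 386
translate([0, 0, 386]) cube([1351, 364, 47]);
cube([44, 44, 386]);
translate([0, 320, 0]) cube([44, 44, 386]);
translate([1307, 0, 0]) cube([44, 44, 386]);
translate([1307, 320, 0]) cube([44, 44, 386]);


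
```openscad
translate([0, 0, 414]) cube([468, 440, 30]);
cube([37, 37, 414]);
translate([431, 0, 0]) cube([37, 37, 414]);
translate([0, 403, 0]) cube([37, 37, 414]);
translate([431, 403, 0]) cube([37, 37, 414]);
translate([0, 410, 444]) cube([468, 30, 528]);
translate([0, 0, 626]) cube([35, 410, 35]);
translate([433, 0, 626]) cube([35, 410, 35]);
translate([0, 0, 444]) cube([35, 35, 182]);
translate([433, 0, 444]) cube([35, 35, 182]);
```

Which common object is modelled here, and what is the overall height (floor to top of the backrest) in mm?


A chair. The overall height is 972 mm.

A slab on four corner posts with a tall panel at the back — a chair. The seat slab sits at z = 414 with thickness 30, and the 528 mm backrest starts at the seat top, so the overall height is 414 + 30 + 528 = 972 mm.


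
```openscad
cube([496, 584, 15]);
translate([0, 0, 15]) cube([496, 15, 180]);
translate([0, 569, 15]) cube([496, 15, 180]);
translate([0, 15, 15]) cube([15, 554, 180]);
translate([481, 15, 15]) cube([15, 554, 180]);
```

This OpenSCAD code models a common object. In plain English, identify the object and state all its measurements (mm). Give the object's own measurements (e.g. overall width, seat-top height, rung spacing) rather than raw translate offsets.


An open-topped rectangular box: outside dimensions 496×584×195 mm, with a uniform wall and base thickness of 15 mm. The base is a full 496×584 slab on the floor; four walls sit on top of the base. The front and back walls (the −y and +y sides) span the full width; the two side walls fit between them.


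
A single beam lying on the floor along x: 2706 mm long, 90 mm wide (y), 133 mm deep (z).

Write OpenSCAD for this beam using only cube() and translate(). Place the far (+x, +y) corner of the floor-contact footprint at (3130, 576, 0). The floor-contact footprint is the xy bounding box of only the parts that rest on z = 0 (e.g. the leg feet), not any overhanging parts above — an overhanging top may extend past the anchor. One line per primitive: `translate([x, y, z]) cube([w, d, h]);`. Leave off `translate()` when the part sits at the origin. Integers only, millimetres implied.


translate([424, 486, 0]) cube([2706, 90, 133]);


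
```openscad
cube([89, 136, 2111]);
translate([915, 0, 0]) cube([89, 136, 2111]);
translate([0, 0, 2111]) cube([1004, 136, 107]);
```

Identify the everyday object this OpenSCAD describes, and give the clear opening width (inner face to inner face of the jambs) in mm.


A door frame. The clear opening width is 826 mm.

Two 2111 mm tall posts with a header on top — a door frame. The left jamb is 89 mm wide at x = 0; the right jamb starts at x = 915. The clear opening is 915 − 89 = 826 mm.


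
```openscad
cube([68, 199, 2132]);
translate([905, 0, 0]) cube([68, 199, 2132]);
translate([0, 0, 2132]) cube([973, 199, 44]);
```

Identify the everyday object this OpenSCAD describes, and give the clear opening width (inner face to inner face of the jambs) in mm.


A door frame. The clear opening width is 837 mm.

Two 2132 mm tall posts with a header on top — a door frame. The left jamb is 68 mm wide at x = 0; the right jamb starts at x = 905. The clear opening is 905 − 68 = 837 mm.


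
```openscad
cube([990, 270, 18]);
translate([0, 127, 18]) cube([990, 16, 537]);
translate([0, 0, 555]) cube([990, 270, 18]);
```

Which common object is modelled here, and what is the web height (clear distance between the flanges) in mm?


An I-beam. The web height is 537 mm.

Two wide flanges with a thin centred web — an I-beam. Overall 573 mm minus two 18 mm flanges gives a web of 573 − 2·18 = 537 mm.


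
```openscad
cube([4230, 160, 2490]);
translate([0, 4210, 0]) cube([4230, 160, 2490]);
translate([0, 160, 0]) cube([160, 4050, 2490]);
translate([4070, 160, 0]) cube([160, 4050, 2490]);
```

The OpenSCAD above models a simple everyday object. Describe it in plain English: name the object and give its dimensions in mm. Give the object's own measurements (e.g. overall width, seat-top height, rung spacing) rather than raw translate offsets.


The wall frame of a small rectangular building: four walls, each 2490 mm tall and 160 mm thick, enclosing a footprint 4230 mm (x) by 4370 mm (y) outside-to-outside, with no floor or roof. The front and back walls (the −y and +y sides) span the full width; the two side walls fit between them.


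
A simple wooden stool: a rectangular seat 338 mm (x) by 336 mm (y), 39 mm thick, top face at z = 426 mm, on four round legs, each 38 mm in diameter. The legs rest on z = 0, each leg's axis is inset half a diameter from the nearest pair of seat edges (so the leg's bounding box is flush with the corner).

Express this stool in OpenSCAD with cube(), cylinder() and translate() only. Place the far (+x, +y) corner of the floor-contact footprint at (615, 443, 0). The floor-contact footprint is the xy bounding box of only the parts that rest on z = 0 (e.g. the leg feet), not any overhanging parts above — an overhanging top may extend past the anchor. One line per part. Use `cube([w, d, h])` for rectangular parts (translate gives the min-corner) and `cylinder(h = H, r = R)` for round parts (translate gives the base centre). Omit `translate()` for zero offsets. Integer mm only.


// leg_h = 426 - 39 = 387
translate([277, 107, 387]) cube([338, 336, 39]);
translate([296, 126, 0]) cylinder(h = 387, r = 19);
translate([596, 126, 0]) cylinder(h = 387, r = 19);
translate([296, 424, 0]) cylinder(h = 387, r = 19);
translate([596, 424, 0]) cylinder(h = 387, r = 19);


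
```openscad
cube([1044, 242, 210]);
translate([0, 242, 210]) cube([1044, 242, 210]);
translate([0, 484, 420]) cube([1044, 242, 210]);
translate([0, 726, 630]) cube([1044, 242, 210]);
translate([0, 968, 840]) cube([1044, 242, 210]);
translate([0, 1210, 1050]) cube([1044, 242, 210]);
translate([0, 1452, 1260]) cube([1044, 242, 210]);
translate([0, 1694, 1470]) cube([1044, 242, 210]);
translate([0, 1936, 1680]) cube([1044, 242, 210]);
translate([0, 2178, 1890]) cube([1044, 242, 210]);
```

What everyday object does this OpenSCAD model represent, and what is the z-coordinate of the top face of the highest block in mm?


A staircase. The total rise is 2100 mm.

10 identical blocks, each offset up and back from the previous — a staircase. Each step is 210 mm tall and there are 10 of them, so the total rise is 10 × 210 = 2100 mm.


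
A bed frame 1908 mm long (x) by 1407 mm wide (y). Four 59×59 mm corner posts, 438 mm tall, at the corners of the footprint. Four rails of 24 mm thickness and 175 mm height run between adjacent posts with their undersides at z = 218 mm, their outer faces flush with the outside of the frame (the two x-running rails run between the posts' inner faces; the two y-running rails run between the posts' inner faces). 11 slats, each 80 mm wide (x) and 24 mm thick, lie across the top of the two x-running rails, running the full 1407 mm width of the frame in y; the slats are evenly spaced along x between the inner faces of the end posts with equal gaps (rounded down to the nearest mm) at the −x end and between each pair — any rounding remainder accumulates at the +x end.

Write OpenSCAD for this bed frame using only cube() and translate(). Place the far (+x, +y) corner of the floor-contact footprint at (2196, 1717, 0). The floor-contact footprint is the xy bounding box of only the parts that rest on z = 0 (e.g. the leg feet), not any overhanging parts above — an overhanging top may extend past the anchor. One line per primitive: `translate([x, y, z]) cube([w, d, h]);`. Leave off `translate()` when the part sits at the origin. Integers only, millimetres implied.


translate([288, 310, 0]) cube([59, 59, 438]);
translate([288, 1658, 0]) cube([59, 59, 438]);
translate([2137, 310, 0]) cube([59, 59, 438]);
translate([2137, 1658, 0]) cube([59, 59, 438]);
translate([347, 310, 218]) cube([1790, 24, 175]);
translate([347, 1693, 218]) cube([1790, 24, 175]);
translate([288, 369, 218]) cube([24, 1289, 175]);
translate([2172, 369, 218]) cube([24, 1289, 175]);
translate([422, 310, 393]) cube([80, 1407, 24]);
translate([577, 310, 393]) cube([80, 1407, 24]);
translate([732, 310, 393]) cube([80, 1407, 24]);
translate([887, 310, 393]) cube([80, 1407, 24]);
translate([1042, 310, 393]) cube([80, 1407, 24]);
translate([1197, 310, 393]) cube([80, 1407, 24]);
translate([1352, 310, 393]) cube([80, 1407, 24]);
translate([1507, 310, 393]) cube([80, 1407, 24]);
translate([1662, 310, 393]) cube([80, 1407, 24]);
translate([1817, 310, 393]) cube([80, 1407, 24]);
translate([1972, 310, 393]) cube([80, 1407, 24]);


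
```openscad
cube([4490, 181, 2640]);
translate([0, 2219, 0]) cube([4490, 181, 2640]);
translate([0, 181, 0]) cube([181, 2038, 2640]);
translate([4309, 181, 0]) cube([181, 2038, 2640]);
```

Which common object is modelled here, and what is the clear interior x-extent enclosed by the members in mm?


A house (or room) frame. The interior width is 4128 mm.

Four 2640 mm walls enclosing a rectangle with no floor or roof — a room or house frame. Outside width is 4490 mm and wall thickness is 181 mm, so the interior width is 4490 − 2 × 181 = 4128 mm.


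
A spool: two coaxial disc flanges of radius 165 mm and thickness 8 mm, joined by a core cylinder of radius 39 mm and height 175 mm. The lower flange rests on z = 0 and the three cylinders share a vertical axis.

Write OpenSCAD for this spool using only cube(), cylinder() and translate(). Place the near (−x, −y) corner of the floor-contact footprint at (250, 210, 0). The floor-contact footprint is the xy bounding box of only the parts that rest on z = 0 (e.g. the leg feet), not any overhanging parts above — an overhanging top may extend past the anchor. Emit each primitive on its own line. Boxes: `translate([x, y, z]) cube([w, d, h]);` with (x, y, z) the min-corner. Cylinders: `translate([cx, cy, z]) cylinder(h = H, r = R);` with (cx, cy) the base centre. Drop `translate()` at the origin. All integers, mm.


translate([415, 375, 0]) cylinder(h = 8, r = 165);
translate([415, 375, 8]) cylinder(h = 175, r = 39);
translate([415, 375, 183]) cylinder(h = 8, r = 165);


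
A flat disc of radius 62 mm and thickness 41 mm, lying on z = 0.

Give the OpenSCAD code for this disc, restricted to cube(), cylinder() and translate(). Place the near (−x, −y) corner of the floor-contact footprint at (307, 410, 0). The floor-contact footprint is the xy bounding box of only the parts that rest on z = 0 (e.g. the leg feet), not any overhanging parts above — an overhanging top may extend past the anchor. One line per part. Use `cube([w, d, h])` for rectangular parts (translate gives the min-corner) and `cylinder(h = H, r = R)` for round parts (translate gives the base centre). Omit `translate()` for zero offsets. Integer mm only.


translate([369, 472, 0]) cylinder(h = 41, r = 62);


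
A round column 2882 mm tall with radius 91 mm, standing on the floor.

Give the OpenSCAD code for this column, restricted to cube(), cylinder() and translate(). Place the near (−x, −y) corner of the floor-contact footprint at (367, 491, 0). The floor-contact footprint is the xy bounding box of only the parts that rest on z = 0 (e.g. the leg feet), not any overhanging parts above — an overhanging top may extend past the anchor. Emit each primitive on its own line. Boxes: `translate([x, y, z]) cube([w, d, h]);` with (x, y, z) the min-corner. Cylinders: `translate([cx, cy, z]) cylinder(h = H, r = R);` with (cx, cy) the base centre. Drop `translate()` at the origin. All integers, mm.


translate([458, 582, 0]) cylinder(h = 2882, r = 91);


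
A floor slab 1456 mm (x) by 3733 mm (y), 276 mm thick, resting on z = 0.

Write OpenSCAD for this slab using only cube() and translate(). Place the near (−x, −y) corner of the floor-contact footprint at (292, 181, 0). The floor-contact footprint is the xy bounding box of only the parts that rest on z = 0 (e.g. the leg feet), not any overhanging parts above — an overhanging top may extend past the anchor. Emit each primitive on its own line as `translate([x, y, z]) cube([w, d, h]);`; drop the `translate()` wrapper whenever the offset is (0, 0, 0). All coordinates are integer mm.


translate([292, 181, 0]) cube([1456, 3733, 276]);


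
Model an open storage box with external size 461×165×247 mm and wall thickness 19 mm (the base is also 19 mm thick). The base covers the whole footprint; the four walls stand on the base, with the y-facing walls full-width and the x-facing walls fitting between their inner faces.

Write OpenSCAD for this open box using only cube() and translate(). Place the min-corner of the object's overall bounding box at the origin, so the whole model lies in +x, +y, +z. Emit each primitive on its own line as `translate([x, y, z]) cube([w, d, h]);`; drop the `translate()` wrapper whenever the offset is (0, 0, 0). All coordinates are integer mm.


cube([461, 165, 19]);
translate([0, 0, 19]) cube([461, 19, 228]);
translate([0, 146, 19]) cube([461, 19, 228]);
translate([0, 19, 19]) cube([19, 127, 228]);
translate([442, 19, 19]) cube([19, 127, 228]);


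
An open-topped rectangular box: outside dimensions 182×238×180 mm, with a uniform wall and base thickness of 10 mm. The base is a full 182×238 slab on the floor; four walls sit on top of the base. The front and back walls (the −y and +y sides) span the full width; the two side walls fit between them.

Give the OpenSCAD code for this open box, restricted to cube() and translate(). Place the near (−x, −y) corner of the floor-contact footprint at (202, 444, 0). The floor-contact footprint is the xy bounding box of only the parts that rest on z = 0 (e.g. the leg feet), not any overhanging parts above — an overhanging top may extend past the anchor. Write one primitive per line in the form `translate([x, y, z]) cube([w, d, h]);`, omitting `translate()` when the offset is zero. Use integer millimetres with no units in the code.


translate([202, 444, 0]) cube([182, 238, 10]);
translate([202, 444, 10]) cube([182, 10, 170]);
translate([202, 672, 10]) cube([182, 10, 170]);
translate([202, 454, 10]) cube([10, 218, 170]);
translate([374, 454, 10]) cube([10, 218, 170]);


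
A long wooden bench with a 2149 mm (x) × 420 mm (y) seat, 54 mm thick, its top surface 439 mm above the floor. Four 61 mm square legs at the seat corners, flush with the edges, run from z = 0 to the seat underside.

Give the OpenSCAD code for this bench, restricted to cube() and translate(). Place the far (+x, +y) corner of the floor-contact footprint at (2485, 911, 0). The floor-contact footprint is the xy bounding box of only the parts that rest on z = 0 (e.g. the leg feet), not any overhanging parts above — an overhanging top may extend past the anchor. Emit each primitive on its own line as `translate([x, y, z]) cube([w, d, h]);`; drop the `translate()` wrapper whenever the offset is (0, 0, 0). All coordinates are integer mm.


// leg_h = 439 − 54 = 385
translate([336, 491, 385]) cube([2149, 420, 54]);
translate([336, 491, 0]) cube([61, 61, 385]);
translate([336, 850, 0]) cube([61, 61, 385]);
translate([2424, 491, 0]) cube([61, 61, 385]);
translate([2424, 850, 0]) cube([61, 61, 385]);


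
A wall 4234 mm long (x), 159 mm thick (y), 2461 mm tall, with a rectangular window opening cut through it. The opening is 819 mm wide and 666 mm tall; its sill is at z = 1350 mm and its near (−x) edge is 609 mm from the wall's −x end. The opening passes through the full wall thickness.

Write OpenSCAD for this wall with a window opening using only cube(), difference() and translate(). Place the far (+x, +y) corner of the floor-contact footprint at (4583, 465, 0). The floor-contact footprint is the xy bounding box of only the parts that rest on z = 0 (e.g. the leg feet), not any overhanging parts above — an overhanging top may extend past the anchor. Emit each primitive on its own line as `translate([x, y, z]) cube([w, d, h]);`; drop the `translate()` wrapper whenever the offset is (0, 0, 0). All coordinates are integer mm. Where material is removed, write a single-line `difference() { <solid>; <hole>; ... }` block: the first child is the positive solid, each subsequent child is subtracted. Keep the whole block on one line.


difference() { translate([349, 306, 0]) cube([4234, 159, 2461]); translate([958, 306, 1350]) cube([819, 159, 666]); }


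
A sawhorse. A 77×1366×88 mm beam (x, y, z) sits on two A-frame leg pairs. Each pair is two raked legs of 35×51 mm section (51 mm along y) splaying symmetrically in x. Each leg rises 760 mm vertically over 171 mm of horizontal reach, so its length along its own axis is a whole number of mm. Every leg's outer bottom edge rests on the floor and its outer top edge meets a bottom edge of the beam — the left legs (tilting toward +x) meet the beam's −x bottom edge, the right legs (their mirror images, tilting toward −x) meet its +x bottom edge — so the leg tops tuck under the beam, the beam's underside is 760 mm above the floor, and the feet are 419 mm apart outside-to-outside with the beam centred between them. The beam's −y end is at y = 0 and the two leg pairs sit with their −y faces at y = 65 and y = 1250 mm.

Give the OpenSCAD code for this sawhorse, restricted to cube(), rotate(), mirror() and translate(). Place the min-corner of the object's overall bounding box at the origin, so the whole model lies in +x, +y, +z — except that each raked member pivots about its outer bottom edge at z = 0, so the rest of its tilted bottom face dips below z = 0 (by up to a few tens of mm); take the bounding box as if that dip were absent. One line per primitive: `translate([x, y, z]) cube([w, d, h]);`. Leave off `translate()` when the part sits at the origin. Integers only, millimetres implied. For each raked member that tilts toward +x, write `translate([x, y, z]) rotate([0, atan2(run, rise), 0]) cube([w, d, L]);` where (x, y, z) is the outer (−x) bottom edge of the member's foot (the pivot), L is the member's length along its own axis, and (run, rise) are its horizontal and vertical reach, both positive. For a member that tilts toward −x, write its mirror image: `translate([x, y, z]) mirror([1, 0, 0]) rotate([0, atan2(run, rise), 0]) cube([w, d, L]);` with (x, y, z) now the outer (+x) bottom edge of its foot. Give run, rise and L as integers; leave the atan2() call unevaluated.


translate([171, 0, 760]) cube([77, 1366, 88]);
translate([0, 65, 0]) rotate([0, atan2(171, 760), 0]) cube([35, 51, 779]);
translate([419, 65, 0]) mirror([1, 0, 0]) rotate([0, atan2(171, 760), 0]) cube([35, 51, 779]);
translate([0, 1250, 0]) rotate([0, atan2(171, 760), 0]) cube([35, 51, 779]);
translate([419, 1250, 0]) mirror([1, 0, 0]) rotate([0, atan2(171, 760), 0]) cube([35, 51, 779]);


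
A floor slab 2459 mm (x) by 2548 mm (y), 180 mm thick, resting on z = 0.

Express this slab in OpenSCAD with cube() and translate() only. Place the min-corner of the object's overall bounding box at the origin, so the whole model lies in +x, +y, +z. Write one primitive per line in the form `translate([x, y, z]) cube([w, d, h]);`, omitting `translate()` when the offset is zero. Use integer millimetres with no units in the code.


cube([2459, 2548, 180]);


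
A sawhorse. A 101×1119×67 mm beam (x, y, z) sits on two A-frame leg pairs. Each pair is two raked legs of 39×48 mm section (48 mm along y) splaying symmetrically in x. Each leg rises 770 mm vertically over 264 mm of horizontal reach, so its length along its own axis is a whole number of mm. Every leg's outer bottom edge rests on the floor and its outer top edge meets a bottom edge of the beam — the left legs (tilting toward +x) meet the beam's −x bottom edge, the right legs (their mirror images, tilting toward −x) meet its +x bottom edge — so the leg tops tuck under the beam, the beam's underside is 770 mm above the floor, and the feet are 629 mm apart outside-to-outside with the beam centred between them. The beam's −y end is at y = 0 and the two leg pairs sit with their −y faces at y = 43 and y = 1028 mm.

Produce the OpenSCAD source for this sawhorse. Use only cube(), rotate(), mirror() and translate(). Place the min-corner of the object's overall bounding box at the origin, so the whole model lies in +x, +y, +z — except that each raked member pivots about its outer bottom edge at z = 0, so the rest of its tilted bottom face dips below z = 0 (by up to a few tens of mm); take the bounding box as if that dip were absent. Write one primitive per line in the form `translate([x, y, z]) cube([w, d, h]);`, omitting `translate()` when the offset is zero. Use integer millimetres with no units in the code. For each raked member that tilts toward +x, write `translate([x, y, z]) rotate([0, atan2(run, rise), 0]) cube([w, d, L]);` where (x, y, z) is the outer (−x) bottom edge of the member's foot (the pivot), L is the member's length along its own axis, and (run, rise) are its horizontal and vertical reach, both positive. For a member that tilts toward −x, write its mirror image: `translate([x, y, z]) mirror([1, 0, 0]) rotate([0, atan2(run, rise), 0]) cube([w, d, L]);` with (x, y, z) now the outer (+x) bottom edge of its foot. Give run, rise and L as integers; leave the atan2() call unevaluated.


translate([264, 0, 770]) cube([101, 1119, 67]);
translate([0, 43, 0]) rotate([0, atan2(264, 770), 0]) cube([39, 48, 814]);
translate([629, 43, 0]) mirror([1, 0, 0]) rotate([0, atan2(264, 770), 0]) cube([39, 48, 814]);
translate([0, 1028, 0]) rotate([0, atan2(264, 770), 0]) cube([39, 48, 814]);
translate([629, 1028, 0]) mirror([1, 0, 0]) rotate([0, atan2(264, 770), 0]) cube([39, 48, 814]);
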